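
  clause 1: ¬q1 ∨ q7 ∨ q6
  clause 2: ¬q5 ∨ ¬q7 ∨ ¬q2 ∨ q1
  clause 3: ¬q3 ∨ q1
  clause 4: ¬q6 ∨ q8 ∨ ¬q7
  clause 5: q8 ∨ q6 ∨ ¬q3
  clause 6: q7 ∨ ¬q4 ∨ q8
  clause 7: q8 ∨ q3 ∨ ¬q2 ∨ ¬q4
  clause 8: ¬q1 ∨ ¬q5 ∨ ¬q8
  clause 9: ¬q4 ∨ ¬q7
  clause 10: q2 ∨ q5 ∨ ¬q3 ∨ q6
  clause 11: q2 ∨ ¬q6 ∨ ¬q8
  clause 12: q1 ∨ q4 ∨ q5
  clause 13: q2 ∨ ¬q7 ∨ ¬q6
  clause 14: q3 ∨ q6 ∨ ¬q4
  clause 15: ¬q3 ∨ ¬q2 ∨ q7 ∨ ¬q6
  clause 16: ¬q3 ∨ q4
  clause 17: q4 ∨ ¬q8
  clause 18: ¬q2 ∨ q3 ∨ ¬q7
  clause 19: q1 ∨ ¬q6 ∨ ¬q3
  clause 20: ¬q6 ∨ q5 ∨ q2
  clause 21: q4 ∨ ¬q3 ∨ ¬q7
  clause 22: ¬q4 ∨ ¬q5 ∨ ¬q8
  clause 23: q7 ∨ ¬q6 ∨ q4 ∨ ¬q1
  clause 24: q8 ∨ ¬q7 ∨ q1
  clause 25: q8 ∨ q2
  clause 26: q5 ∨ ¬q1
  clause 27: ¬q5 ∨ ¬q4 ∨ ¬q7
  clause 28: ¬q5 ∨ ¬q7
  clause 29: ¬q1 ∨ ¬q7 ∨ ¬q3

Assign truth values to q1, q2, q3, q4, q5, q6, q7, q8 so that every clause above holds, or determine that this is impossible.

q1 ↦ False,  q2 ↦ True,  q3 ↦ False,  q4 ↦ True,  q5 ↦ False,  q6 ↦ True,  q7 ↦ False,  q8 ↦ True

Case q3 = False:
Case q4 = True:
The clause (¬q7) is unit, so q7 = False.
The clause (q8) is unit, so q8 = True.
The clause (q6) is unit, so q6 = True.
The clause (q2) is unit, so q2 = True.
The clause (¬q5) is unit, so q5 = False.
The clause (¬q1) is unit, so q1 = False.
Every clause now holds.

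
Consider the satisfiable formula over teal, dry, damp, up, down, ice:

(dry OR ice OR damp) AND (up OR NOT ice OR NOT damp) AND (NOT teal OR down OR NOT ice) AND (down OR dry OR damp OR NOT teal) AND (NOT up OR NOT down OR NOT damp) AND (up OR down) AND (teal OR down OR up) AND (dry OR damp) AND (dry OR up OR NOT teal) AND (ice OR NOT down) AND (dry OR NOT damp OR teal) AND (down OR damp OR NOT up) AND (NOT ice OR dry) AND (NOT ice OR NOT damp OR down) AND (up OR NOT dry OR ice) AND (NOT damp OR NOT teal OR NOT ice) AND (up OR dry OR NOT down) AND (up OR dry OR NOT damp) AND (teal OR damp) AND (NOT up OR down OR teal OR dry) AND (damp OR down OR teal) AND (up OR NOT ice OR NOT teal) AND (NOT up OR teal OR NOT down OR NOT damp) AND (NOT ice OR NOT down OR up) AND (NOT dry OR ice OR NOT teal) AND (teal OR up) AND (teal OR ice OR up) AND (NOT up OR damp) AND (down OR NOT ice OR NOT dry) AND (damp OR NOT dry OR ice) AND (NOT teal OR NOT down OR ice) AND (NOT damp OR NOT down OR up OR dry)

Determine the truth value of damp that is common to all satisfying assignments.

True

Suppose damp = false.
(dry) alone gives dry = true.
(teal) alone gives teal = true.
(ice) alone gives ice = true.
(down) alone gives down = true.
(up) alone gives up = true.
Now (NOT up) is unsatisfied and unit — conflict.
So every satisfying assignment has damp = True.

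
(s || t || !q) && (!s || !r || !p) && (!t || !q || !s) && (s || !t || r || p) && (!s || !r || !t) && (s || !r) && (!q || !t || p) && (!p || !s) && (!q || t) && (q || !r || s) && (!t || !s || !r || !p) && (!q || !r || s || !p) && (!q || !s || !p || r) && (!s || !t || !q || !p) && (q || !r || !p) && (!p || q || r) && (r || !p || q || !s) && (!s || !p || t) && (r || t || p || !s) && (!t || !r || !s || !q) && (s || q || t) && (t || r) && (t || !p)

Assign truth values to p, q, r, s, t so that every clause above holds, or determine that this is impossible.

Branch on s: set s = false.
Unit clause (!r) forces r = false.
Unit clause (t) forces t = true.
Unit clause (p) forces p = true.
Unit clause (q) forces q = true.
All clauses are satisfied.

p ↦ true, q ↦ true, r ↦ false, s ↦ false, t ↦ true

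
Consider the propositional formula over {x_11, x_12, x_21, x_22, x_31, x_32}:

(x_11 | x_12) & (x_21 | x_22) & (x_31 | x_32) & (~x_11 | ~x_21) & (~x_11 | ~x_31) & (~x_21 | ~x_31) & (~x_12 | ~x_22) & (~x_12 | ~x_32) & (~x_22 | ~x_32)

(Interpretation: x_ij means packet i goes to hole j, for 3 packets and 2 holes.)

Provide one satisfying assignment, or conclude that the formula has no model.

UNSATISFIABLE

Try x_11 = 1.
From the singleton clause (~x_21), x_21 = 0.
From the singleton clause (x_22), x_22 = 1.
From the singleton clause (~x_31), x_31 = 0.
From the singleton clause (x_32), x_32 = 1.
That conflicts with the unit clause (~x_32).
So x_11 must be the other value — set x_11 = 0.
From the singleton clause (x_12), x_12 = 1.
From the singleton clause (~x_22), x_22 = 0.
From the singleton clause (x_21), x_21 = 1.
From the singleton clause (~x_31), x_31 = 0.
From the singleton clause (x_32), x_32 = 1.
That conflicts with the unit clause (~x_32).
Either choice for x_11 ends in contradiction.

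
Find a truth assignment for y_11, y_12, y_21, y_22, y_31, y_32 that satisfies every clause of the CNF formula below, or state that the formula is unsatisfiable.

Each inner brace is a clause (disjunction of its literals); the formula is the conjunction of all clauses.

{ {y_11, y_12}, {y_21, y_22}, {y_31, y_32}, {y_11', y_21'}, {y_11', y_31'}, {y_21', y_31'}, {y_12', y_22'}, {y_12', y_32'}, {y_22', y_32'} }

UNSATISFIABLE

Case y_11 = 1:
Unit clause (y_21') forces y_21 = 0.
Unit clause (y_22) forces y_22 = 1.
Unit clause (y_31') forces y_31 = 0.
Unit clause (y_32) forces y_32 = 1.
That conflicts with the unit clause (y_32').
Backtrack on y_11: now try y_11 = 0.
Unit clause (y_12) forces y_12 = 1.
Unit clause (y_22') forces y_22 = 0.
Unit clause (y_21) forces y_21 = 1.
Unit clause (y_31') forces y_31 = 0.
Unit clause (y_32) forces y_32 = 1.
That conflicts with the unit clause (y_32').
Either choice for y_11 ends in contradiction.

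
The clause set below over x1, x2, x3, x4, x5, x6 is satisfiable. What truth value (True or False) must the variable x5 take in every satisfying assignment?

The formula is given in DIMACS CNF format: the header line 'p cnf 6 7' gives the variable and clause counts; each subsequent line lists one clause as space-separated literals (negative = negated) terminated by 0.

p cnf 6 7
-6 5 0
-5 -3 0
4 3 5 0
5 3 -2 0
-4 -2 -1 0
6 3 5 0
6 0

Suppose x5 = False.
Unit clause (¬x6) forces x6 = False.
Now (x6) is unsatisfied and unit — conflict.
So every satisfying assignment has x5 = True.

True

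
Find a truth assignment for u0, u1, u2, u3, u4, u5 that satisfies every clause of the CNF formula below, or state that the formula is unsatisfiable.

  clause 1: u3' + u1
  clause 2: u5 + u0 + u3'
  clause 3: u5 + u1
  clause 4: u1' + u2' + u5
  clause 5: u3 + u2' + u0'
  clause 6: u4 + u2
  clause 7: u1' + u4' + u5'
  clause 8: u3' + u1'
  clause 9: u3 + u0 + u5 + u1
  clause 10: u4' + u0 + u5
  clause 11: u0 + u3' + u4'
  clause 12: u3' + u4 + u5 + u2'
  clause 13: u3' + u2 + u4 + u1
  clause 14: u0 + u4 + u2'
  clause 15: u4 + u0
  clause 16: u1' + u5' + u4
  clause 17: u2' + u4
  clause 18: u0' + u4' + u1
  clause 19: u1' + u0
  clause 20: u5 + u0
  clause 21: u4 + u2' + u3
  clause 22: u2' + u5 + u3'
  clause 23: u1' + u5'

Case u3 = 0:
Case u5 = 1:
(u1') alone gives u1 = 0.
Case u2 = 0:
(u4) alone gives u4 = 1.
(u0') alone gives u0 = 0.
All clauses are satisfied.

u0=0; u1=0; u2=0; u3=0; u4=1; u5=1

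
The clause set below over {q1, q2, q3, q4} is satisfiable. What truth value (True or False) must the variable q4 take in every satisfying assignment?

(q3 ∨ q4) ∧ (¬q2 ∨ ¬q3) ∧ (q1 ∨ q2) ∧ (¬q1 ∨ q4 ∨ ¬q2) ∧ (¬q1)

True

Suppose q4 = False.
The clause (q3) is unit, so q3 = True.
The clause (¬q2) is unit, so q2 = False.
The clause (q1) is unit, so q1 = True.
Now (¬q1) is unsatisfied and unit — conflict.
So every satisfying assignment has q4 = True.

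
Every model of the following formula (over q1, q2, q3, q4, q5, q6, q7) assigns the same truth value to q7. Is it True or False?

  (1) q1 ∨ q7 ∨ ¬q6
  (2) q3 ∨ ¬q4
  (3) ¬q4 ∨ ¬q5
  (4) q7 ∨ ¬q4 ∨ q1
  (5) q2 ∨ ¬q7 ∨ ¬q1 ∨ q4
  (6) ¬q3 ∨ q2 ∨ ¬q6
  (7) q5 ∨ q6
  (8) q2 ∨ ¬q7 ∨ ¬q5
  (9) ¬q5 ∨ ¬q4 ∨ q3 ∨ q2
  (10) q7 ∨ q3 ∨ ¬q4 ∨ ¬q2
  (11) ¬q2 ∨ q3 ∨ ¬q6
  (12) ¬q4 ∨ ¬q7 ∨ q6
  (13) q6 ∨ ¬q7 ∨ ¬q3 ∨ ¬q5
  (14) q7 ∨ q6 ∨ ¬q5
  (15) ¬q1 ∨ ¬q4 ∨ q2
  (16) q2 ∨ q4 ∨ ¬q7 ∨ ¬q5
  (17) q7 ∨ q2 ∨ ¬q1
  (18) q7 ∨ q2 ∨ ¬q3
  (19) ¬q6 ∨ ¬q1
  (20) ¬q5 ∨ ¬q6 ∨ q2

True

Suppose q7 = False.
Suppose q1 = True.
Unit clause (q2) forces q2 = True.
Unit clause (¬q6) forces q6 = False.
Unit clause (q5) forces q5 = True.
That conflicts with the unit clause (¬q5).
Backtrack on q1: now try q1 = False.
Unit clause (¬q6) forces q6 = False.
Unit clause (¬q4) forces q4 = False.
Unit clause (q5) forces q5 = True.
That conflicts with the unit clause (¬q5).
Neither q1 = True nor q1 = False works.
So every satisfying assignment has q7 = True.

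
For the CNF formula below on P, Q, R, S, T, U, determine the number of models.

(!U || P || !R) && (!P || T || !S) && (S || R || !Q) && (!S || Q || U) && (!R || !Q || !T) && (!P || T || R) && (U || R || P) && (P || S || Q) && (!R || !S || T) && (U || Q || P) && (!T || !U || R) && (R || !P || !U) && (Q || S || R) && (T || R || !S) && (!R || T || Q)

There are 2^6 = 64 truth assignments over (P, Q, R, S, T, U).
Split on R. With R = true, the clauses containing R are satisfied and !R drops from the rest; 6 of the 2^5 = 32 assignments to the other variables satisfy what remains.
With R = false, by the same count on the reduced clause set, 1 assignment works.
(One model: P=F, Q=T, R=T, S=F, T=F, U=F.)
Total: 6 + 1 = 7.

7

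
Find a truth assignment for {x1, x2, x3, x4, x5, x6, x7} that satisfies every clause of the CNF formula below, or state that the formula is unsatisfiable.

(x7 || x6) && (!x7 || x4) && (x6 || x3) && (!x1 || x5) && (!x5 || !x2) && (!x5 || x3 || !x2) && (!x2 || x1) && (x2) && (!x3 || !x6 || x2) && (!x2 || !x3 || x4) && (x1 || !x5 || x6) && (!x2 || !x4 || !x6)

Unit clause (x2) forces x2 = true.
Unit clause (!x5) forces x5 = false.
Unit clause (!x1) forces x1 = false.
Now (x1) is unsatisfied and unit — conflict.

UNSATISFIABLE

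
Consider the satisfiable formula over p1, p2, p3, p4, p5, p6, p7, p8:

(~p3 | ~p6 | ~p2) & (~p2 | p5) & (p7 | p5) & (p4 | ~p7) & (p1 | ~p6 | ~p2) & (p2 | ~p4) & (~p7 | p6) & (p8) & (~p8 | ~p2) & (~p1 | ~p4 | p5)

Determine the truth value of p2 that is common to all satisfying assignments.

Suppose p2 = 1.
From the singleton clause (p5), p5 = 1.
From the singleton clause (p8), p8 = 1.
That conflicts with the unit clause (~p8).
So every satisfying assignment has p2 = False.

False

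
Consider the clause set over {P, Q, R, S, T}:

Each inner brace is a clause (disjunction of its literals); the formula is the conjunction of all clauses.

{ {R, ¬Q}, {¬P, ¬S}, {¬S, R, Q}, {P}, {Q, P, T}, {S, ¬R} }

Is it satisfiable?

Yes

From the singleton clause (P), P = True.
From the singleton clause (¬S), S = False.
From the singleton clause (¬R), R = False.
From the singleton clause (¬Q), Q = False.
All clauses hold; T can take either value.
A satisfying assignment: P=True,  Q=False,  R=False,  S=False,  T=False.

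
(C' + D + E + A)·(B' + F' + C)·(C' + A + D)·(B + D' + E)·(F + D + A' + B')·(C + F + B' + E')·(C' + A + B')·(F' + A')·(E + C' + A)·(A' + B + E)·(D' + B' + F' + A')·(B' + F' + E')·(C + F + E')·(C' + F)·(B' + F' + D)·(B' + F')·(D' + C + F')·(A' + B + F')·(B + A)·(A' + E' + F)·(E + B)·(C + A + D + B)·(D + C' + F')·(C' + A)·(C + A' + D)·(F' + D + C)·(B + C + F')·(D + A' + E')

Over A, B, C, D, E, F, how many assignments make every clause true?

3

There are 2^6 = 64 truth assignments over (A, B, C, D, E, F).
Split on E. With E = 1, the clauses containing E are satisfied and E' drops from the rest; 0 of the 2^5 = 32 assignments to the other variables satisfy what remains.
With E = 0, by the same count on the reduced clause set, 3 assignments work.
Total: 0 + 3 = 3.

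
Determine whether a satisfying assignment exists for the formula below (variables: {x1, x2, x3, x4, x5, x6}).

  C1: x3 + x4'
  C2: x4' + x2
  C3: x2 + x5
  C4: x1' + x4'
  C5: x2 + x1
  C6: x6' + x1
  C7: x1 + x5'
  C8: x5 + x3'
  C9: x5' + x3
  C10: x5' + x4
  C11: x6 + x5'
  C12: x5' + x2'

Yes, satisfiable

Suppose x3 = 0.
From the singleton clause (x4'), x4 = 0.
From the singleton clause (x5'), x5 = 0.
From the singleton clause (x2), x2 = 1.
Suppose x6 = 0.
No clause remains; x1 is free.
A satisfying assignment: x1=1; x2=1; x3=0; x4=0; x5=0; x6=0.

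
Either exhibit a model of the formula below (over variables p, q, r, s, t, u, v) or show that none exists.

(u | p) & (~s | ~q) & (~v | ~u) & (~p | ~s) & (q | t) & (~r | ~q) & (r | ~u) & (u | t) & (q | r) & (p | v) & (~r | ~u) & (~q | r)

Try u = 0.
Unit clause (p) forces p = 1.
Unit clause (~s) forces s = 0.
Unit clause (t) forces t = 1.
Try r = 1.
Unit clause (~q) forces q = 0.
No clause remains; v is free.

p ↦ 1,  q ↦ 0,  r ↦ 1,  s ↦ 0,  t ↦ 1,  u ↦ 0,  v ↦ 1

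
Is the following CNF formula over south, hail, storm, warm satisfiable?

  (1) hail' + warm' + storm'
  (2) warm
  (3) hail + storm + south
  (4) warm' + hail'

Satisfiable

The clause (warm) is unit, so warm = 1.
The clause (hail') is unit, so hail = 0.
Try storm = 1.
All clauses hold; south can take either value.
A satisfying assignment: south ↦ 0, hail ↦ 0, storm ↦ 1, warm ↦ 1.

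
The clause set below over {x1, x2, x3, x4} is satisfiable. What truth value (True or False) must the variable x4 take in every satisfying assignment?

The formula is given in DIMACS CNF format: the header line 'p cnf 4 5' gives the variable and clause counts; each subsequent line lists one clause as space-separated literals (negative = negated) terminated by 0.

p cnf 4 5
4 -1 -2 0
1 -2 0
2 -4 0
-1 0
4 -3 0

Suppose x4 = True.
Unit clause (x2) forces x2 = True.
Unit clause (x1) forces x1 = True.
Now (¬x1) is unsatisfied and unit — conflict.
So every satisfying assignment has x4 = False.

False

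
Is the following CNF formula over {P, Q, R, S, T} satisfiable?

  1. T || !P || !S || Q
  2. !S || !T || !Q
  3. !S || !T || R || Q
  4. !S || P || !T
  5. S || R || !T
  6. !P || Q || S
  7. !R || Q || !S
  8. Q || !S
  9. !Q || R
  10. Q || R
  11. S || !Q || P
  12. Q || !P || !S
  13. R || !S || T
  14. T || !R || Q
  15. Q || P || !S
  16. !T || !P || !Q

Branch on Q: set Q = true.
The clause (R) is unit, so R = true.
Branch on S: set S = false.
The clause (P) is unit, so P = true.
The clause (!T) is unit, so T = false.
Every clause now holds.
A satisfying assignment: P=true,  Q=true,  R=true,  S=false,  T=false.

Yes, satisfiable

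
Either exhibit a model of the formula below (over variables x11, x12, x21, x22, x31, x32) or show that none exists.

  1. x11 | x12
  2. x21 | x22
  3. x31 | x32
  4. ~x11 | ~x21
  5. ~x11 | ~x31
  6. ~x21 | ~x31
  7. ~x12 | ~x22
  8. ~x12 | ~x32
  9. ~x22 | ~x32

Branch on x11: set x11 = 1.
From the singleton clause (~x21), x21 = 0.
From the singleton clause (x22), x22 = 1.
From the singleton clause (~x31), x31 = 0.
From the singleton clause (x32), x32 = 1.
Now (~x32) is unsatisfied and unit — conflict.
Undo x11 and try x11 = 0.
From the singleton clause (x12), x12 = 1.
From the singleton clause (~x22), x22 = 0.
From the singleton clause (x21), x21 = 1.
From the singleton clause (~x31), x31 = 0.
From the singleton clause (x32), x32 = 1.
Now (~x32) is unsatisfied and unit — conflict.
Either choice for x11 ends in contradiction.

UNSATISFIABLE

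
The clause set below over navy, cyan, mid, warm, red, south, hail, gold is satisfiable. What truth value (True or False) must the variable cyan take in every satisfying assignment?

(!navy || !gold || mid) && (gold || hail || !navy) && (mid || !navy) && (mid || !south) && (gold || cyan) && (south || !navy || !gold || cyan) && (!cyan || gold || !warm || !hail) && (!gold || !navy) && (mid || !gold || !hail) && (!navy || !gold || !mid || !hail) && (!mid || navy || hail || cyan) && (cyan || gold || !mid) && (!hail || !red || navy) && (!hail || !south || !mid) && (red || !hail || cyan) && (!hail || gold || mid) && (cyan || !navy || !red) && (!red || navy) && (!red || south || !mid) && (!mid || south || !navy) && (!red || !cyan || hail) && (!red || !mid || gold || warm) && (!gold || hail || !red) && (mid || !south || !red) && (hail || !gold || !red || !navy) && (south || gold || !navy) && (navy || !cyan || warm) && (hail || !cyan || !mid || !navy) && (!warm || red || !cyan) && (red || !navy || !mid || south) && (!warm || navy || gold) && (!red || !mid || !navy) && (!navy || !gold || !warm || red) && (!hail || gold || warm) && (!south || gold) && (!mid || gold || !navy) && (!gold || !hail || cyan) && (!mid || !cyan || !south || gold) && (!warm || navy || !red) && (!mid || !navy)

Suppose cyan = true.
Try mid = true.
(!navy) alone gives navy = false.
(!red) alone gives red = false.
(warm) alone gives warm = true.
But (!warm) is also a unit clause — contradiction.
Backtrack on mid: now try mid = false.
(!navy) alone gives navy = false.
(!south) alone gives south = false.
(!red) alone gives red = false.
(warm) alone gives warm = true.
But (!warm) is also a unit clause — contradiction.
Neither mid = true nor mid = false works.
So every satisfying assignment has cyan = False.

False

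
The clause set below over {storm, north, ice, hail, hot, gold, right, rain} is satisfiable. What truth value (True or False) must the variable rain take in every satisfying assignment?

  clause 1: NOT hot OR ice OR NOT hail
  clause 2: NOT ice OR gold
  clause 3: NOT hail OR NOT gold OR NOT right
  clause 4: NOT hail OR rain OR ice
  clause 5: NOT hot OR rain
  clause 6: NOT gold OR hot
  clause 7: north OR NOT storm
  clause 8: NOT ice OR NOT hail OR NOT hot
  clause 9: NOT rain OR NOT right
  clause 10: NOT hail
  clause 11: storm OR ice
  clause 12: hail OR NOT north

True

Suppose rain = false.
The clause (NOT hot) is unit, so hot = false.
The clause (NOT gold) is unit, so gold = false.
The clause (NOT ice) is unit, so ice = false.
The clause (NOT hail) is unit, so hail = false.
The clause (storm) is unit, so storm = true.
The clause (north) is unit, so north = true.
But (NOT north) is also a unit clause — contradiction.
So every satisfying assignment has rain = True.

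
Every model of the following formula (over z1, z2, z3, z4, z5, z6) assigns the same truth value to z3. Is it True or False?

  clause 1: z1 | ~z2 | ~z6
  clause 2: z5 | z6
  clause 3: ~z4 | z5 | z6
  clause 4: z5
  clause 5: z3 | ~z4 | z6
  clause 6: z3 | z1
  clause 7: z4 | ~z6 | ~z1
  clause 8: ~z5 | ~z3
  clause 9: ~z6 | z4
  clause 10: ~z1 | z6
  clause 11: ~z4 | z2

Suppose z3 = 1.
Unit clause (z5) forces z5 = 1.
Now (~z5) is unsatisfied and unit — conflict.
So every satisfying assignment has z3 = False.

False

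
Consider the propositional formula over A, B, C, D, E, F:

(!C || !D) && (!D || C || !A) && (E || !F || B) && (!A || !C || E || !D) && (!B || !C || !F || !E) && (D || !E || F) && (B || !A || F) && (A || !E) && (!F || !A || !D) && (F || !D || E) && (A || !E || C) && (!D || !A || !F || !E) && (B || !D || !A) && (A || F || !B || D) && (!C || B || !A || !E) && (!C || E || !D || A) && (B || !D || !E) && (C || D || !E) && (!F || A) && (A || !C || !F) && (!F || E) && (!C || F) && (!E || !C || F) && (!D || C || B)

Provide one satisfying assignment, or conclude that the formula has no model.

Suppose C = false.
Suppose D = false.
(!E) alone gives E = false.
(!F) alone gives F = false.
Suppose B = true.
(A) alone gives A = true.
All clauses are satisfied.

A=true, B=true, C=false, D=false, E=false, F=false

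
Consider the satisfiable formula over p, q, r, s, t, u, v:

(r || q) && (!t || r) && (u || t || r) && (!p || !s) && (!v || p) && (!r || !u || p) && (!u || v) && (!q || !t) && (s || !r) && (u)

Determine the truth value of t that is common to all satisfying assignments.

False

Suppose t = true.
From the singleton clause (r), r = true.
From the singleton clause (!q), q = false.
From the singleton clause (s), s = true.
From the singleton clause (!p), p = false.
From the singleton clause (!v), v = false.
From the singleton clause (!u), u = false.
But (u) is also a unit clause — contradiction.
So every satisfying assignment has t = False.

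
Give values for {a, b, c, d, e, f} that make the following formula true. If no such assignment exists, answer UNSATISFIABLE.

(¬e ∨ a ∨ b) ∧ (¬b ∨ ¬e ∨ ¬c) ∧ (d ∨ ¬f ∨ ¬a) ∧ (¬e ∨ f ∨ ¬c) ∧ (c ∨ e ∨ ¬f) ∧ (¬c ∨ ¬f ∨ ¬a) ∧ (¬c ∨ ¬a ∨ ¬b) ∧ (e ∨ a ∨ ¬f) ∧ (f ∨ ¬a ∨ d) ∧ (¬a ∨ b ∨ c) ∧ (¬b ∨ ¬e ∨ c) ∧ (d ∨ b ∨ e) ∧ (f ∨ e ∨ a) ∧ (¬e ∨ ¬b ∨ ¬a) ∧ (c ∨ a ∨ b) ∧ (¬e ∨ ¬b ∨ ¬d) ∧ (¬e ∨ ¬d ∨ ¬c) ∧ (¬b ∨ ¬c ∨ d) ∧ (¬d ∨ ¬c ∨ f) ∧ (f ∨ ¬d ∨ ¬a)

Suppose e = False.
Suppose c = True.
Suppose f = False.
Unit clause (a) forces a = True.
Unit clause (¬b) forces b = False.
Unit clause (d) forces d = True.
That conflicts with the unit clause (¬d).
That branch fails; take f = True instead.
Unit clause (¬a) forces a = False.
That conflicts with the unit clause (a).
Neither f = True nor f = False works.
That branch fails; take c = False instead.
Unit clause (¬f) forces f = False.
Unit clause (a) forces a = True.
Unit clause (d) forces d = True.
That conflicts with the unit clause (¬d).
Neither c = True nor c = False works.
That branch fails; take e = True instead.
Suppose a = True.
Unit clause (¬b) forces b = False.
Unit clause (c) forces c = True.
Unit clause (f) forces f = True.
That conflicts with the unit clause (¬f).
That branch fails; take a = False instead.
Unit clause (b) forces b = True.
Unit clause (¬c) forces c = False.
That conflicts with the unit clause (c).
Neither a = True nor a = False works.
Neither e = True nor e = False works.

UNSATISFIABLE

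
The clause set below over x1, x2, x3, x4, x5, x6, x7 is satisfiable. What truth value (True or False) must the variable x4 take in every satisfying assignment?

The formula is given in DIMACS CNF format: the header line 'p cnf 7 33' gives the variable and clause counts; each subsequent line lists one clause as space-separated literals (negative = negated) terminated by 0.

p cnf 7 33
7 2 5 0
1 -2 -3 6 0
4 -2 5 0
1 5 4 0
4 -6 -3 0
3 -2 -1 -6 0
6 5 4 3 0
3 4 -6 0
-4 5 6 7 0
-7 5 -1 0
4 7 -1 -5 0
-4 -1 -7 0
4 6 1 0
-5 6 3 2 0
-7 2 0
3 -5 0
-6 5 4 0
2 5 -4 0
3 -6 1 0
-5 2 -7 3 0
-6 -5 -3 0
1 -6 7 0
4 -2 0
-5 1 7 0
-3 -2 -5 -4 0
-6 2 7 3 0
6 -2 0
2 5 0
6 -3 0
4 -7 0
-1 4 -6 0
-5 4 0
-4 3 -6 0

Suppose x4 = False.
The clause (¬x2) is unit, so x2 = False.
The clause (¬x7) is unit, so x7 = False.
The clause (x5) is unit, so x5 = True.
But (¬x5) is also a unit clause — contradiction.
So every satisfying assignment has x4 = True.

True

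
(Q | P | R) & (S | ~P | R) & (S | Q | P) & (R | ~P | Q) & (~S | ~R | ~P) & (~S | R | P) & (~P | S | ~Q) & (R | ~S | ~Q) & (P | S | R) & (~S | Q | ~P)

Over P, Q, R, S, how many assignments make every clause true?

4

There are 2^4 = 16 truth assignments over (P, Q, R, S).
Split on S. With S = 1, the clauses containing S are satisfied and ~S drops from the rest; 2 of the 2^3 = 8 assignments to the other variables satisfy what remains.
With S = 0, by the same count on the reduced clause set, 2 assignments work.
(One model: P=F, Q=F, R=T, S=T.)
Total: 2 + 2 = 4.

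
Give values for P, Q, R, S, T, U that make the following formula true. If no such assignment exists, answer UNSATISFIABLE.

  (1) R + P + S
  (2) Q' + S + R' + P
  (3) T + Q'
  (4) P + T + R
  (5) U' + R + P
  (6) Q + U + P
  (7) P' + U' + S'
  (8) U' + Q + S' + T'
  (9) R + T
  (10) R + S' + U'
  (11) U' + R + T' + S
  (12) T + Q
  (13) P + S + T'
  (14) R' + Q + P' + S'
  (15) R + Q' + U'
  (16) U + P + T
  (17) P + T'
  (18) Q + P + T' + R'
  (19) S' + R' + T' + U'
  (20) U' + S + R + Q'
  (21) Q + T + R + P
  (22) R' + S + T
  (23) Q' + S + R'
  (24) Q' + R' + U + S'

Try T = 1.
From the singleton clause (P), P = 1.
Try U = 0.
Try R = 0.
No clause remains; Q, S are free.

P: 1,  Q: 1,  R: 0,  S: 1,  T: 1,  U: 0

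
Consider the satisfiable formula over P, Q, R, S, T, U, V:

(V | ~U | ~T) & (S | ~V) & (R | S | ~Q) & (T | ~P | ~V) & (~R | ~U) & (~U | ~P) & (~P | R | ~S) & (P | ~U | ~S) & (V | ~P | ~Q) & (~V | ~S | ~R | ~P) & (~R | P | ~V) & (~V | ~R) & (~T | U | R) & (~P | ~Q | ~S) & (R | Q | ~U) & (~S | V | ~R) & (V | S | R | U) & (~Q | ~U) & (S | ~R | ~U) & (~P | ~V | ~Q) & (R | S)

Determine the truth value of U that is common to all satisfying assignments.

False

Suppose U = 1.
(~R) alone gives R = 0.
(~P) alone gives P = 0.
(~S) alone gives S = 0.
But (S) is also a unit clause — contradiction.
So every satisfying assignment has U = False.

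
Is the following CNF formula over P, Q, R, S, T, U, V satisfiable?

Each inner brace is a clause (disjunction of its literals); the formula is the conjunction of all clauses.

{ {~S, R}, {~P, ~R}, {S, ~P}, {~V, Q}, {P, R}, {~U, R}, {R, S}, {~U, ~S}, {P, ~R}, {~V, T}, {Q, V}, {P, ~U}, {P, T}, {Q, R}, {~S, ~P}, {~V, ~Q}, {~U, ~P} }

Branch on S: set S = 0.
Unit clause (~P) forces P = 0.
Unit clause (R) forces R = 1.
But (~R) is also a unit clause — contradiction.
Undo S and try S = 1.
Unit clause (R) forces R = 1.
Unit clause (~P) forces P = 0.
But (P) is also a unit clause — contradiction.
Both values of S lead to a conflict.
No assignment satisfies every clause.

Unsatisfiable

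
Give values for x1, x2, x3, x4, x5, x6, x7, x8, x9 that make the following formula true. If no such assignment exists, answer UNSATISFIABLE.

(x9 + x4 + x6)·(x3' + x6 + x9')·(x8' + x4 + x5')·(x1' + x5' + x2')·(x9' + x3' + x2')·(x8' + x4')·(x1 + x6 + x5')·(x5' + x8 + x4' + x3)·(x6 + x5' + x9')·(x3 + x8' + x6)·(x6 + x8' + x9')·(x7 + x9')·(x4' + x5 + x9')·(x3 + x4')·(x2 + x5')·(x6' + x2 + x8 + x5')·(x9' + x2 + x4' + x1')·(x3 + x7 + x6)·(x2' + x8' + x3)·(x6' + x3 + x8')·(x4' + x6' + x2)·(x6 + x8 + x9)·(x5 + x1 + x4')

x1=1; x2=1; x3=1; x4=0; x5=0; x6=1; x7=0; x8=0; x9=0

Try x8 = 0.
Try x7 = 0.
From the singleton clause (x9'), x9 = 0.
From the singleton clause (x6), x6 = 1.
Try x3 = 1.
Try x2 = 1.
Try x1 = 1.
From the singleton clause (x5'), x5 = 0.
All clauses hold; x4 can take either value.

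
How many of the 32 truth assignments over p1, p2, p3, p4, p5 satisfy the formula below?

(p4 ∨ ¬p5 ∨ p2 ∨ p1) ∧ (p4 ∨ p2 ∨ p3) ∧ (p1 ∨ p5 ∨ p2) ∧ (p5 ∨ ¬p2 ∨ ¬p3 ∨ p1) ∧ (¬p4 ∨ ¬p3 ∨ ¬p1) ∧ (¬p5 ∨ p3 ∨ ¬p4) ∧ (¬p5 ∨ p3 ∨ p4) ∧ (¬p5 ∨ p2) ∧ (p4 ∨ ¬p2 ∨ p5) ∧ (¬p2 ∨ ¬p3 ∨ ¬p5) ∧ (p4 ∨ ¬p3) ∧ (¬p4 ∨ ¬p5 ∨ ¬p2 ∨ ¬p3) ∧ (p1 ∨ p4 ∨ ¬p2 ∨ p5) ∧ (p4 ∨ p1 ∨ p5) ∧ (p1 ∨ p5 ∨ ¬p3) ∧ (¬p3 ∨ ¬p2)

There are 2^5 = 32 truth assignments over (p1, p2, p3, p4, p5).
Split on p3. With p3 = True, the clauses containing p3 are satisfied and ¬p3 drops from the rest; 0 of the 2^4 = 16 assignments to the other variables satisfy what remains.
With p3 = False, by the same count on the reduced clause set, 3 assignments work.
(One model: p1=F, p2=T, p3=F, p4=T, p5=F.)
Total: 0 + 3 = 3.

3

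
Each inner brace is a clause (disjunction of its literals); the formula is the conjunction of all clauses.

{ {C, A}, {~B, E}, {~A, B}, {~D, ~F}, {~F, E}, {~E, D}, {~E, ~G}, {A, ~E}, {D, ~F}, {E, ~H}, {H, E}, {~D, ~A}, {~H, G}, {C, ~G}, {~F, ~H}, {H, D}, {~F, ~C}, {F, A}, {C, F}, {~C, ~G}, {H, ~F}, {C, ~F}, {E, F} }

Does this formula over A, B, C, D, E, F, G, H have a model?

Unsatisfiable

Branch on C: set C = 1.
(~F) alone gives F = 0.
(A) alone gives A = 1.
(B) alone gives B = 1.
(E) alone gives E = 1.
(D) alone gives D = 1.
But (~D) is also a unit clause — contradiction.
Undo C and try C = 0.
(A) alone gives A = 1.
(B) alone gives B = 1.
(E) alone gives E = 1.
(D) alone gives D = 1.
But (~D) is also a unit clause — contradiction.
Both values of C lead to a conflict.
No assignment satisfies every clause.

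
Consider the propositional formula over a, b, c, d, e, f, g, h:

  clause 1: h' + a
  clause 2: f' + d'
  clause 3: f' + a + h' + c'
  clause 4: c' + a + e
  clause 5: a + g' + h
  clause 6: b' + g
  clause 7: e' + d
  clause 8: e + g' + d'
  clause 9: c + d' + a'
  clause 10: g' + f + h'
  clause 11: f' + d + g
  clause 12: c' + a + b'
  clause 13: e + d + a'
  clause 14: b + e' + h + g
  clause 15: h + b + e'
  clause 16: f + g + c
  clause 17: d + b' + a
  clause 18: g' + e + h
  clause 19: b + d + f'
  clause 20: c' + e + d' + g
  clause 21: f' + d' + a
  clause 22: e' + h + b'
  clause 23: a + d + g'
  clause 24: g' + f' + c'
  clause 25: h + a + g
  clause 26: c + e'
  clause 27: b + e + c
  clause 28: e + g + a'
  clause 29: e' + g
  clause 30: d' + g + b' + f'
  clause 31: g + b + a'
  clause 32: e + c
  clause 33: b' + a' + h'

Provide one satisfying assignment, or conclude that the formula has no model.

UNSATISFIABLE

Suppose h = 0.
Suppose f = 0.
Suppose a = 1.
Suppose b = 0.
(e') alone gives e = 0.
(d) alone gives d = 1.
(g') alone gives g = 0.
That conflicts with the unit clause (g).
So b must be the other value — set b = 1.
(g) alone gives g = 1.
(e) alone gives e = 1.
That conflicts with the unit clause (e').
Neither b = 1 nor b = 0 works.
So a must be the other value — set a = 0.
(g') alone gives g = 0.
That conflicts with the unit clause (g).
Neither a = 1 nor a = 0 works.
So f must be the other value — set f = 1.
(d') alone gives d = 0.
(e') alone gives e = 0.
(g) alone gives g = 1.
That conflicts with the unit clause (g').
Neither f = 1 nor f = 0 works.
So h must be the other value — set h = 1.
(a) alone gives a = 1.
(b') alone gives b = 0.
(g) alone gives g = 1.
(f) alone gives f = 1.
(d') alone gives d = 0.
That conflicts with the unit clause (d).
Neither h = 1 nor h = 0 works.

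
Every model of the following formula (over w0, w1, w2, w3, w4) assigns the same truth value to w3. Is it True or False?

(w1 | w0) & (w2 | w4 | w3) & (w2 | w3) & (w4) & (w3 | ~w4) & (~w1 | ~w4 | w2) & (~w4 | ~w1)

Suppose w3 = 0.
Unit clause (w2) forces w2 = 1.
Unit clause (w4) forces w4 = 1.
But (~w4) is also a unit clause — contradiction.
So every satisfying assignment has w3 = True.

True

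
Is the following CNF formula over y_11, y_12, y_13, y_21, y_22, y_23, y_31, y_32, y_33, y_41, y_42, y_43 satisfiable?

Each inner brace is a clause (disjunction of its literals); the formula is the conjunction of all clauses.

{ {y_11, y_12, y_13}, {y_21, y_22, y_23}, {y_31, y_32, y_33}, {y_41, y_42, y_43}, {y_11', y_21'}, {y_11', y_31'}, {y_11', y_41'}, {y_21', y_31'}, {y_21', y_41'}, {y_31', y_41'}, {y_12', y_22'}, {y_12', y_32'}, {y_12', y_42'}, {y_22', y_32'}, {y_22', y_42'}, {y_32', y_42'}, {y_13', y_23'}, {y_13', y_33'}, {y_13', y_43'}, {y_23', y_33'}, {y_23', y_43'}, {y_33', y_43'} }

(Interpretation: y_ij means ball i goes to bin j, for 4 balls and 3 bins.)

Try y_11 = 0.
Try y_12 = 1.
The clause (y_22') is unit, so y_22 = 0.
The clause (y_32') is unit, so y_32 = 0.
The clause (y_42') is unit, so y_42 = 0.
Try y_21 = 1.
The clause (y_31') is unit, so y_31 = 0.
The clause (y_33) is unit, so y_33 = 1.
The clause (y_41') is unit, so y_41 = 0.
The clause (y_43) is unit, so y_43 = 1.
But (y_43') is also a unit clause — contradiction.
That branch fails; take y_21 = 0 instead.
The clause (y_23) is unit, so y_23 = 1.
The clause (y_13') is unit, so y_13 = 0.
The clause (y_33') is unit, so y_33 = 0.
The clause (y_31) is unit, so y_31 = 1.
The clause (y_41') is unit, so y_41 = 0.
The clause (y_43) is unit, so y_43 = 1.
But (y_43') is also a unit clause — contradiction.
Either choice for y_21 ends in contradiction.
That branch fails; take y_12 = 0 instead.
The clause (y_13) is unit, so y_13 = 1.
The clause (y_23') is unit, so y_23 = 0.
The clause (y_33') is unit, so y_33 = 0.
The clause (y_43') is unit, so y_43 = 0.
Try y_21 = 1.
The clause (y_31') is unit, so y_31 = 0.
The clause (y_32) is unit, so y_32 = 1.
The clause (y_41') is unit, so y_41 = 0.
The clause (y_42) is unit, so y_42 = 1.
But (y_42') is also a unit clause — contradiction.
That branch fails; take y_21 = 0 instead.
The clause (y_22) is unit, so y_22 = 1.
The clause (y_32') is unit, so y_32 = 0.
The clause (y_31) is unit, so y_31 = 1.
The clause (y_41') is unit, so y_41 = 0.
The clause (y_42) is unit, so y_42 = 1.
But (y_42') is also a unit clause — contradiction.
Either choice for y_21 ends in contradiction.
Either choice for y_12 ends in contradiction.
That branch fails; take y_11 = 1 instead.
The clause (y_21') is unit, so y_21 = 0.
The clause (y_31') is unit, so y_31 = 0.
The clause (y_41') is unit, so y_41 = 0.
Try y_22 = 1.
The clause (y_12') is unit, so y_12 = 0.
The clause (y_32') is unit, so y_32 = 0.
The clause (y_33) is unit, so y_33 = 1.
The clause (y_42') is unit, so y_42 = 0.
The clause (y_43) is unit, so y_43 = 1.
But (y_43') is also a unit clause — contradiction.
That branch fails; take y_22 = 0 instead.
The clause (y_23) is unit, so y_23 = 1.
The clause (y_13') is unit, so y_13 = 0.
The clause (y_33') is unit, so y_33 = 0.
The clause (y_32) is unit, so y_32 = 1.
The clause (y_12') is unit, so y_12 = 0.
The clause (y_42') is unit, so y_42 = 0.
The clause (y_43) is unit, so y_43 = 1.
But (y_43') is also a unit clause — contradiction.
Either choice for y_22 ends in contradiction.
Either choice for y_11 ends in contradiction.
No assignment satisfies every clause.

No, unsatisfiable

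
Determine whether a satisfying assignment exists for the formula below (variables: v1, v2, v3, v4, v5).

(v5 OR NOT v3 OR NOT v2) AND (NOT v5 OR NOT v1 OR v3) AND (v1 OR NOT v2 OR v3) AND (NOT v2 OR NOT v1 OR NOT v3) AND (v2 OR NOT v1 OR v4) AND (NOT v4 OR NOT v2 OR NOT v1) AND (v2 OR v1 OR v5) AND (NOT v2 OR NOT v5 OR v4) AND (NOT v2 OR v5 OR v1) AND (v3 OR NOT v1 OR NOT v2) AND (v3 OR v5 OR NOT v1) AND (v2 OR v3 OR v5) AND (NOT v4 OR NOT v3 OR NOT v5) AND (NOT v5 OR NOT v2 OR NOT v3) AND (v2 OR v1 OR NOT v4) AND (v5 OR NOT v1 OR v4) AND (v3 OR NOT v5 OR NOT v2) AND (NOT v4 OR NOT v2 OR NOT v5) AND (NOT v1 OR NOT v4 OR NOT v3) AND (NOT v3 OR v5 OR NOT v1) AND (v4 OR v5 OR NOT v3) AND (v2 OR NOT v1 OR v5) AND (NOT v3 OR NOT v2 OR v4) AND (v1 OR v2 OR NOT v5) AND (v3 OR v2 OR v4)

No, unsatisfiable

Suppose v5 = true.
Suppose v1 = false.
From the singleton clause (v2), v2 = true.
From the singleton clause (v3), v3 = true.
That conflicts with the unit clause (NOT v3).
So v1 must be the other value — set v1 = true.
From the singleton clause (v3), v3 = true.
From the singleton clause (NOT v2), v2 = false.
From the singleton clause (v4), v4 = true.
That conflicts with the unit clause (NOT v4).
Either choice for v1 ends in contradiction.
So v5 must be the other value — set v5 = false.
Suppose v3 = false.
From the singleton clause (NOT v1), v1 = false.
From the singleton clause (NOT v2), v2 = false.
That conflicts with the unit clause (v2).
So v3 must be the other value — set v3 = true.
From the singleton clause (NOT v2), v2 = false.
From the singleton clause (v1), v1 = true.
That conflicts with the unit clause (NOT v1).
Either choice for v3 ends in contradiction.
Either choice for v5 ends in contradiction.
No assignment satisfies every clause.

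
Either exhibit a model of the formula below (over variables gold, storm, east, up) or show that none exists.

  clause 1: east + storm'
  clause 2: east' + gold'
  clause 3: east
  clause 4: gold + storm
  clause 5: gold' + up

(east) alone gives east = 1.
(gold') alone gives gold = 0.
(storm) alone gives storm = 1.
No clause remains; up is free.

gold ↦ 0, storm ↦ 1, east ↦ 1, up ↦ 1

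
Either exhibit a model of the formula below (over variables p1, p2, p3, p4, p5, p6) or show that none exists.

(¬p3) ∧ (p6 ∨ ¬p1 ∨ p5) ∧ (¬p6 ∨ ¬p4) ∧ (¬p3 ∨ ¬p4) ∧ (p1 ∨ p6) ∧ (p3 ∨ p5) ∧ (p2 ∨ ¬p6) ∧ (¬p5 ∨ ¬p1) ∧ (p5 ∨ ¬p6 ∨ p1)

From the singleton clause (¬p3), p3 = False.
From the singleton clause (p5), p5 = True.
From the singleton clause (¬p1), p1 = False.
From the singleton clause (p6), p6 = True.
From the singleton clause (¬p4), p4 = False.
From the singleton clause (p2), p2 = True.
This assignment satisfies each clause.

p1=False, p2=True, p3=False, p4=False, p5=True, p6=True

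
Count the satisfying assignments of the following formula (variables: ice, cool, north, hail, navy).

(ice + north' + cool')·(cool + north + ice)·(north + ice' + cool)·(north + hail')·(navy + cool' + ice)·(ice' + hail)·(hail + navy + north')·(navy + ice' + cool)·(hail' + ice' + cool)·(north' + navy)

There are 2^5 = 32 truth assignments over (ice, cool, north, hail, navy).
Split on navy. With navy = 1, the clauses containing navy are satisfied and navy' drops from the rest; 4 of the 2^4 = 16 assignments to the other variables satisfy what remains.
With navy = 0, by the same count on the reduced clause set, 0 assignments work.
(One model: ice=F, cool=F, north=T, hail=F, navy=T.)
Total: 4 + 0 = 4.

4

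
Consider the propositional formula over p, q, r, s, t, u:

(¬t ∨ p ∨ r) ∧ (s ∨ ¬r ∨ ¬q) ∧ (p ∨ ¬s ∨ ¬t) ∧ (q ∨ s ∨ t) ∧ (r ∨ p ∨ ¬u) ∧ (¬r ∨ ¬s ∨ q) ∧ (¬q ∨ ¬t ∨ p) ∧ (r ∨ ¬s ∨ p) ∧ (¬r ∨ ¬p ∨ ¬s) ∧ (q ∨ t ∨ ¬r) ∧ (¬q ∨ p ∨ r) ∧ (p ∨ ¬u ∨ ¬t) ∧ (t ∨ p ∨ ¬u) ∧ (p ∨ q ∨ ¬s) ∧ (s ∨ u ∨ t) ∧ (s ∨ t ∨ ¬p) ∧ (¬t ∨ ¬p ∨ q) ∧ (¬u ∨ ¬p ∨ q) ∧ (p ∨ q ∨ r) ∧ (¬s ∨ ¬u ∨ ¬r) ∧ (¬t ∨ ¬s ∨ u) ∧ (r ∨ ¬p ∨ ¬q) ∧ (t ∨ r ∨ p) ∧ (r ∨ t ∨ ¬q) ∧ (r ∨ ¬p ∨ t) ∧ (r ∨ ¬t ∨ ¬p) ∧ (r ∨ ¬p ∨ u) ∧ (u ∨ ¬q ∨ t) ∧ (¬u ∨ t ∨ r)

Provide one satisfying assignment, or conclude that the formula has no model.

p ↦ False; q ↦ False; r ↦ True; s ↦ False; t ↦ True; u ↦ False

Suppose t = True.
Suppose p = False.
The clause (r) is unit, so r = True.
The clause (¬s) is unit, so s = False.
The clause (¬q) is unit, so q = False.
The clause (¬u) is unit, so u = False.
Every clause now holds.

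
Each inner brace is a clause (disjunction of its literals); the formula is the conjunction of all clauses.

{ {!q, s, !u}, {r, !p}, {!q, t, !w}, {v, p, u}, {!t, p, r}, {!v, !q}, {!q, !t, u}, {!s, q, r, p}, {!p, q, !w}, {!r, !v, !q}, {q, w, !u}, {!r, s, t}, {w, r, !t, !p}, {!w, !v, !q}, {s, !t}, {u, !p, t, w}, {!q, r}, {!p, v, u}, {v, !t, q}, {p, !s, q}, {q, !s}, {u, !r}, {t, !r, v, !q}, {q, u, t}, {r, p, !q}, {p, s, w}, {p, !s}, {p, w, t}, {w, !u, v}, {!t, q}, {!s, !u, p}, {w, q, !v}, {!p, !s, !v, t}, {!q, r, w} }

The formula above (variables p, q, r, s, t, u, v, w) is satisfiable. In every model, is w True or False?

True

Suppose w = false.
Suppose r = true.
Unit clause (u) forces u = true.
Unit clause (q) forces q = true.
Unit clause (s) forces s = true.
Unit clause (!v) forces v = false.
That conflicts with the unit clause (v).
Undo r and try r = false.
Unit clause (!p) forces p = false.
Unit clause (!t) forces t = false.
That conflicts with the unit clause (t).
Both values of r lead to a conflict.
So every satisfying assignment has w = True.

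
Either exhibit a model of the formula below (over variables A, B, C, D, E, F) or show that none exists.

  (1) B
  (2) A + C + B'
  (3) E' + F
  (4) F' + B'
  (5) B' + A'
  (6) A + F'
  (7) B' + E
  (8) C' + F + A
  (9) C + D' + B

Unit clause (B) forces B = 1.
Unit clause (F') forces F = 0.
Unit clause (E') forces E = 0.
But (E) is also a unit clause — contradiction.

UNSATISFIABLE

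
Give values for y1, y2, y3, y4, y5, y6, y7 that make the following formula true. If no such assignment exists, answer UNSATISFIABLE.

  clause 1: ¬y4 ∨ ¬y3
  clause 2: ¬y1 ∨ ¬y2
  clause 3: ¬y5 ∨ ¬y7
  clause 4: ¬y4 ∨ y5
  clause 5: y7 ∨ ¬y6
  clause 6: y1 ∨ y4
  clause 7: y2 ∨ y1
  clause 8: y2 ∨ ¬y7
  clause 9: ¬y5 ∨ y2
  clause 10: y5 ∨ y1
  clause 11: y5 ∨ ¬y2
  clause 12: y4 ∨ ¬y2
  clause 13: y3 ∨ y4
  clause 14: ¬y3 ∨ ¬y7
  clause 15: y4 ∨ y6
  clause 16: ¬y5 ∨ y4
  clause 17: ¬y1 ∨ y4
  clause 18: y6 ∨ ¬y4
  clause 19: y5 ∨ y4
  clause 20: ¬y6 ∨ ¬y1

UNSATISFIABLE

Branch on y4: set y4 = False.
From the singleton clause (y1), y1 = True.
But (¬y1) is also a unit clause — contradiction.
Backtrack on y4: now try y4 = True.
From the singleton clause (¬y3), y3 = False.
From the singleton clause (y5), y5 = True.
From the singleton clause (¬y7), y7 = False.
From the singleton clause (¬y6), y6 = False.
But (y6) is also a unit clause — contradiction.
Both values of y4 lead to a conflict.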